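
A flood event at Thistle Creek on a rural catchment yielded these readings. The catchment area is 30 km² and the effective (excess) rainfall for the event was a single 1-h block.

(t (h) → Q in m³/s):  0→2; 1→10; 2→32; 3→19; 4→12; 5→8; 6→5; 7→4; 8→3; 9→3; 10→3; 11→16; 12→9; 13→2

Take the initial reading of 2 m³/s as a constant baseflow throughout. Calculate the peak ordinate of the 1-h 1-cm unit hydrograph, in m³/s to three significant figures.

U_p ≈ 25.0 m³/s

Direct runoff: 0.0, 8.0, 30.0, 17.0, 10.0, 6.0, 3.0, 2.0, 1.0, 1.0, 1.0, 14.0, 7.0, 0.0 m³/s; ΣQ_DR = 100.0 m³/s, peak = 30.0 m³/s.
Runoff depth d = ΣQ_DR·Δt / A = 100.0 × 3600 / (30 km²) = 12.00 mm.
The 1-cm UH is the DRH scaled by (10 mm)/d, so U_p = 30.0 × 10/12.00 = 25.0 m³/s.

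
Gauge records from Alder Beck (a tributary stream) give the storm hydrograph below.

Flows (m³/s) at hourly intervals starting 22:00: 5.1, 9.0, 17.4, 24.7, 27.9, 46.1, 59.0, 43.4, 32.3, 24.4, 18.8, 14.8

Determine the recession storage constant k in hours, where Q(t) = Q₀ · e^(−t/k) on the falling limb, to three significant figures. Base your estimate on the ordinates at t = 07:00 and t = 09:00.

On the falling limb, Q drops from 24.4 to 14.8 m³/s between t = 07:00 and t = 09:00 (Δt = 2 h).
k = −Δt / ln(Q₂/Q₁) = −2 / ln(14.8/24.4) = 4.00 h.

k ≈ 4.00 h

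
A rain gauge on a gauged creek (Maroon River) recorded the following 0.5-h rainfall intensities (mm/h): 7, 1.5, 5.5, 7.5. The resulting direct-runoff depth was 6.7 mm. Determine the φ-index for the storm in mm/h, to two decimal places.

φ ≈ 2.20 mm/h

Only the 3 blocks with intensity above φ contribute runoff: 7, 5.5, 7.5 mm/h.
Σ(I−φ)·Δt = d  ⇒  (7+5.5+7.5 − 3φ)·0.5 = 6.7
φ = (20.00 − 6.7/0.5) / 3 = 2.20 mm/h.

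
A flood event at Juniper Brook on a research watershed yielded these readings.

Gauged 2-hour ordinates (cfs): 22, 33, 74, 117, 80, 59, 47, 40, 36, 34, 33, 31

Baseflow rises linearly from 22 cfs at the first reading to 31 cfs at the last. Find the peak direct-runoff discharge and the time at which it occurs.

Subtracting baseflow gives direct-runoff ordinates: 0.00, 10.18, 50.36, 92.55, 54.73, 32.91, 20.09, 12.27, 7.45, 4.64, 2.82, 0.00 cfs.
The maximum is 92.55 cfs, occurring at the reading for t = 6 h.

Q_p = 92.55 cfs at t = 6 h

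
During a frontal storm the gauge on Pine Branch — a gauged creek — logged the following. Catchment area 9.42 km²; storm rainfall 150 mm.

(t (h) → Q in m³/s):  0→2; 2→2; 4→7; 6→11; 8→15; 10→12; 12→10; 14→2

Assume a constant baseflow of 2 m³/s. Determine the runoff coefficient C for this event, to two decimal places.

ΣQ_DR = 45.00 m³/s; V = ΣQ_DR·Δt = 3.240 × 10^5 m³.
Runoff depth d = V / A = 34.39 mm.
C = d / P = 34.39 / 150 = 0.23.

C ≈ 0.23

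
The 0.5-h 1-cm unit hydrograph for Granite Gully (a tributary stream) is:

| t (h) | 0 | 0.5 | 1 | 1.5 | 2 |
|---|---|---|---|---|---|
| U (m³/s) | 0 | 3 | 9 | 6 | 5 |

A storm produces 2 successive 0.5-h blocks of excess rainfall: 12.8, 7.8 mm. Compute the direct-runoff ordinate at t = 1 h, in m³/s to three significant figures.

Q ≈ 13.9 m³/s

By discrete convolution, Q_j = Σ (P_i / 10 mm) · U_{j−i}.
At t = 1 h (j=2): Q = (12.8/10)·9 + (7.8/10)·3 = 13.9 m³/s.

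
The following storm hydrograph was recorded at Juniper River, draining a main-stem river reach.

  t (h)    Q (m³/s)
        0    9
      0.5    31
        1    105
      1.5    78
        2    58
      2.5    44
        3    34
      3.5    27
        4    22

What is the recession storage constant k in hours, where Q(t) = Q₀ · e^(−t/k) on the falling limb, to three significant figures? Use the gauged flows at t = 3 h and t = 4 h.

k ≈ 2.30 h

On the falling limb, Q drops from 34 to 22 m³/s between t = 3 h and t = 4 h (Δt = 1 h).
k = −Δt / ln(Q₂/Q₁) = −1 / ln(22/34) = 2.30 h.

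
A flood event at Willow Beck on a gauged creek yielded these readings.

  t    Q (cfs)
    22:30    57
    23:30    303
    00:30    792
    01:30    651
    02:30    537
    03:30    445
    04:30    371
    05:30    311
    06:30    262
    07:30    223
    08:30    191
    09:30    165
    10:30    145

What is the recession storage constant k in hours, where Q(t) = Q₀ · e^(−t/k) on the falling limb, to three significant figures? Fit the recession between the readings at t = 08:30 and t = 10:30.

On the falling limb, Q drops from 191 to 145 cfs between t = 08:30 and t = 10:30 (Δt = 2 h).
k = −Δt / ln(Q₂/Q₁) = −2 / ln(145/191) = 7.26 h.

k ≈ 7.26 h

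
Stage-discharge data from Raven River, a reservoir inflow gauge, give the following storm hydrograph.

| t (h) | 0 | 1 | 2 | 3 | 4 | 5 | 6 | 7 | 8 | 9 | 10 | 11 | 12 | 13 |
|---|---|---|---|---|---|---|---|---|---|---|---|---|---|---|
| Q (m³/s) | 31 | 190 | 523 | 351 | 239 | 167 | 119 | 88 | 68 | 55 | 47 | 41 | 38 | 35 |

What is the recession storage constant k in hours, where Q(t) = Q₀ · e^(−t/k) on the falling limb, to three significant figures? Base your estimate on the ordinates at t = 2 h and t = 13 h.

k ≈ 4.07 h

On the falling limb, Q drops from 523 to 35 m³/s between t = 2 h and t = 13 h (Δt = 11 h).
k = −Δt / ln(Q₂/Q₁) = −11 / ln(35/523) = 4.07 h.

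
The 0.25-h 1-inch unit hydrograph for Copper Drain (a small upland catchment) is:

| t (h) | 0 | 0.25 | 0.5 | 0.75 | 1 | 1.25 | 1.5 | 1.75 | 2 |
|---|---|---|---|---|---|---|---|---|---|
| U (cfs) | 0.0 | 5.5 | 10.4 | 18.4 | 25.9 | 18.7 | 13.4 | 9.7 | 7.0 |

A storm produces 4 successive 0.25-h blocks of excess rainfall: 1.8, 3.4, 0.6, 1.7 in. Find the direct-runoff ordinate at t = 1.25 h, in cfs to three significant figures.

By discrete convolution, Q_j = Σ (P_i / 1 in) · U_{j−i}.
At t = 1.25 h (j=5): Q = (1.8/1)·18.7 + (3.4/1)·25.9 + (0.6/1)·18.4 + (1.7/1)·10.4 = 150 cfs.

Q ≈ 150 cfs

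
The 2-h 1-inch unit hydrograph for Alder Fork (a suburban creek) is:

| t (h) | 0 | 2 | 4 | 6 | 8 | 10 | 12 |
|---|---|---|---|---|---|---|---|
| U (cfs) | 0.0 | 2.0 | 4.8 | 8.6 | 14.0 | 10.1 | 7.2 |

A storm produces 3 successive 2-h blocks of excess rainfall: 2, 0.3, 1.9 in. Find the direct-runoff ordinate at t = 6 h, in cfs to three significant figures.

By discrete convolution, Q_j = Σ (P_i / 1 in) · U_{j−i}.
At t = 6 h (j=3): Q = (2/1)·8.6 + (0.3/1)·4.8 + (1.9/1)·2.0 = 22.4 cfs.

Q ≈ 22.4 cfs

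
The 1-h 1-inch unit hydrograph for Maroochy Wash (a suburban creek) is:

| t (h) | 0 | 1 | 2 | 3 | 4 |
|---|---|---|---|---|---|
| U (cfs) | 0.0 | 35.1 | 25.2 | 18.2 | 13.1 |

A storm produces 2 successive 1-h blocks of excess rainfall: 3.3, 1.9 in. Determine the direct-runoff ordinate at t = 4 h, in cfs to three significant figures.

Q ≈ 77.8 cfs

By discrete convolution, Q_j = Σ (P_i / 1 in) · U_{j−i}.
At t = 4 h (j=4): Q = (3.3/1)·13.1 + (1.9/1)·18.2 = 77.8 cfs.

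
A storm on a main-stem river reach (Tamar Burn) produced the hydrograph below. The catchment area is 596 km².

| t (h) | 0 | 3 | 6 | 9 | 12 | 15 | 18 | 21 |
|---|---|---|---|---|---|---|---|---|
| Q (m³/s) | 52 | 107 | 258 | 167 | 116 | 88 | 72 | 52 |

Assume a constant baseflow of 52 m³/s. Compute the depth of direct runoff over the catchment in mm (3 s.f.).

Direct runoff: 0.0, 55.0, 206.0, 115.0, 64.0, 36.0, 20.0, 0.0 m³/s; ΣQ_DR = 496.0 m³/s.
V = ΣQ_DR · Δt = 496.0 × 10800 s = 5.357 × 10^6 m³.
Over A = 596 km², depth = V / A = 8.99 mm.

d ≈ 8.99 mm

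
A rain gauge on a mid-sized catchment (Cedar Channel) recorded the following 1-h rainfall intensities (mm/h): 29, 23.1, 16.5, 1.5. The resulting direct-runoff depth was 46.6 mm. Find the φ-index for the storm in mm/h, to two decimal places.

φ ≈ 7.33 mm/h

Only the 3 blocks with intensity above φ contribute runoff: 29, 23.1, 16.5 mm/h.
Σ(I−φ)·Δt = d  ⇒  (29+23.1+16.5 − 3φ)·1 = 46.6
φ = (68.60 − 46.6/1) / 3 = 7.33 mm/h.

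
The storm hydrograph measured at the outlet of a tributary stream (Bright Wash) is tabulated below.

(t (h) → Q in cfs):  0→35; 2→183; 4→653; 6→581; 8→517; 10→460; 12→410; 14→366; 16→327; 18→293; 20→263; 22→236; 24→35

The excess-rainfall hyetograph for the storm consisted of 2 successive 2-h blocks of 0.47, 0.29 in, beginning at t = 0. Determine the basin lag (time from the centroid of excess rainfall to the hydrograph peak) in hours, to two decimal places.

t_L ≈ 2.24 h

Centroid of excess rainfall: t_c = Σ P_i·t̄_i / ΣP_i = 1.7632 h (block centres at 1, 3 h).
Hydrograph peak occurs at t = 4 h, so basin lag t_L = 4 − 1.7632 = 2.24 h.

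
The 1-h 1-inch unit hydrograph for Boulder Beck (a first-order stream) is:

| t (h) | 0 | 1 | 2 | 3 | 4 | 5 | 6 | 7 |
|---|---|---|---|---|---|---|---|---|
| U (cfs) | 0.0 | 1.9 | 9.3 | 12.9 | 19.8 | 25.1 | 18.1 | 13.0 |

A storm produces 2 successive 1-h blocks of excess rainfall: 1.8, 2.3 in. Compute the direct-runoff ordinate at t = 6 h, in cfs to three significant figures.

By discrete convolution, Q_j = Σ (P_i / 1 in) · U_{j−i}.
At t = 6 h (j=6): Q = (1.8/1)·18.1 + (2.3/1)·25.1 = 90.3 cfs.

Q ≈ 90.3 cfs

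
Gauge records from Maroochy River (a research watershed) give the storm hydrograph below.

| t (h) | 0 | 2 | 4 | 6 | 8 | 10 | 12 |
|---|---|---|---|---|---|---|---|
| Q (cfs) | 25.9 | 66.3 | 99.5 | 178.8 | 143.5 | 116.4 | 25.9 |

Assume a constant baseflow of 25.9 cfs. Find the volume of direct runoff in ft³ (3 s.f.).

V ≈ 3.42 × 10^6 ft³

Direct-runoff ordinates (Q − Q_b): 0.0, 40.4, 73.6, 152.9, 117.6, 90.5, 0.0 cfs.
ΣQ_DR = 475.0 cfs.
With Δt = 2 h = 7200 s, V = ΣQ_DR · Δt = 475.0 × 7200 = 3.42 × 10^6 ft³.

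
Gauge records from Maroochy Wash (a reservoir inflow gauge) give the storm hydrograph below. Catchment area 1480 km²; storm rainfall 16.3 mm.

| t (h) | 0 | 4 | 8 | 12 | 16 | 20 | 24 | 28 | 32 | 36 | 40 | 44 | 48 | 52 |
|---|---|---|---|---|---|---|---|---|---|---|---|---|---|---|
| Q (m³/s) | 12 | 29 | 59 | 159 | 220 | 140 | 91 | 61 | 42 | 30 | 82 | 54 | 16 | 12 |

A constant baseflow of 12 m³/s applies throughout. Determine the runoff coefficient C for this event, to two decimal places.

ΣQ_DR = 839.0 m³/s; V = ΣQ_DR·Δt = 1.208 × 10^7 m³.
Runoff depth d = V / A = 8.163 mm.
C = d / P = 8.163 / 16.3 = 0.50.

C ≈ 0.50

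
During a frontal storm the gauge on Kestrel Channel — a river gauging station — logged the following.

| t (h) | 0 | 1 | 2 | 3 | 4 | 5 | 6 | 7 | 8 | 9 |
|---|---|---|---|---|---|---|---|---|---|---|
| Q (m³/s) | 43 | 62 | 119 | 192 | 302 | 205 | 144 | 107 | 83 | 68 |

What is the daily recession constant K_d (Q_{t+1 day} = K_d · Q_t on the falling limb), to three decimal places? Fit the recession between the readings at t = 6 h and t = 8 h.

Between t = 6 h and t = 8 h the flow falls from 144 to 83 m³/s over 2×1 h = 2 h.
Per-interval ratio K = (83/144)^(1/2) = 0.7592; K_d = K^(24/1) = 0.001.

K_d ≈ 0.001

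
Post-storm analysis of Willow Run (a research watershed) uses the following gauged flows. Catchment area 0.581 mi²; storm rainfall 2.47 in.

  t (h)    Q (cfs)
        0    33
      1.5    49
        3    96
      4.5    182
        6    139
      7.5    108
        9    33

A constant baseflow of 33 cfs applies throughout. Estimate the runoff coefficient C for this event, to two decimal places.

ΣQ_DR = 409.0 cfs; V = ΣQ_DR·Δt = 2.209 × 10^6 ft³.
Runoff depth d = V / A = 1.636 in.
C = d / P = 1.636 / 2.47 = 0.66.

C ≈ 0.66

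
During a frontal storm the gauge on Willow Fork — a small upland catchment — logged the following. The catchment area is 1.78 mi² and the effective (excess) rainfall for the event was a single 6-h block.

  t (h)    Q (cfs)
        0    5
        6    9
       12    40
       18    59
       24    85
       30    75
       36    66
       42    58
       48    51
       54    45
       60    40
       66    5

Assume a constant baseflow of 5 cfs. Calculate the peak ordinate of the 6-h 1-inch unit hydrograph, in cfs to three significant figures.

U_p ≈ 32.0 cfs

Direct runoff: 0.0, 4.0, 35.0, 54.0, 80.0, 70.0, 61.0, 53.0, 46.0, 40.0, 35.0, 0.0 cfs; ΣQ_DR = 478.0 cfs, peak = 80.0 cfs.
Runoff depth d = ΣQ_DR·Δt / A = 478.0 × 21600 / (1.78 mi²) = 2.497 in.
The 1-inch UH is the DRH scaled by (1 in)/d, so U_p = 80.0 × 1/2.497 = 32.0 cfs.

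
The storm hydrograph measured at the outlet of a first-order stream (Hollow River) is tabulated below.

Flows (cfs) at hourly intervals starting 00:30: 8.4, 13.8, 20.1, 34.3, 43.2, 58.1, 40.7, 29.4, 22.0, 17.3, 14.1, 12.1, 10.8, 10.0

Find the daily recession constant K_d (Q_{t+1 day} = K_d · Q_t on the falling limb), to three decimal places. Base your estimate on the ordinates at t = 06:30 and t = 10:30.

Between t = 06:30 and t = 10:30 the flow falls from 40.7 to 14.1 cfs over 4×1 h = 4 h.
Per-interval ratio K = (14.1/40.7)^(1/4) = 0.7672; K_d = K^(24/1) = 0.002.

K_d ≈ 0.002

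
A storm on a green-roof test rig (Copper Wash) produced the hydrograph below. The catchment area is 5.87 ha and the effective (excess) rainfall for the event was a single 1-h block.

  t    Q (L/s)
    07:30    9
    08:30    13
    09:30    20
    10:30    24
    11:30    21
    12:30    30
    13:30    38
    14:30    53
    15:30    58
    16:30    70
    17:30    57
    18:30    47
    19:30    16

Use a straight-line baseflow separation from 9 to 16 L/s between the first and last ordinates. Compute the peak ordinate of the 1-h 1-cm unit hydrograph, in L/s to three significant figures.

Direct runoff: 0.00, 3.42, 9.83, 13.25, 9.67, 18.08, 25.50, 39.92, 44.33, 55.75, 42.17, 31.58, 0.00 L/s; ΣQ_DR = 293.5 L/s, peak = 55.75 L/s.
Runoff depth d = ΣQ_DR·Δt / A = 293.5 × 3600 / (5.87 ha) = 18.00 mm.
The 1-cm UH is the DRH scaled by (10 mm)/d, so U_p = 55.75 × 10/18.00 = 31.0 L/s.

U_p ≈ 31.0 L/s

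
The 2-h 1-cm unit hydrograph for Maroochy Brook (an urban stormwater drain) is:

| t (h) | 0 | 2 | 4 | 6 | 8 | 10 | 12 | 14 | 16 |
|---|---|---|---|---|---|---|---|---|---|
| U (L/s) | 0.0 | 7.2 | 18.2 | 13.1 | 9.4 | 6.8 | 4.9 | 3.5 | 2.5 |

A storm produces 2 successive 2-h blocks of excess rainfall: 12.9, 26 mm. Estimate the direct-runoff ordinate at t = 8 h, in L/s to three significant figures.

Q ≈ 46.2 L/s

By discrete convolution, Q_j = Σ (P_i / 10 mm) · U_{j−i}.
At t = 8 h (j=4): Q = (12.9/10)·9.4 + (26/10)·13.1 = 46.2 L/s.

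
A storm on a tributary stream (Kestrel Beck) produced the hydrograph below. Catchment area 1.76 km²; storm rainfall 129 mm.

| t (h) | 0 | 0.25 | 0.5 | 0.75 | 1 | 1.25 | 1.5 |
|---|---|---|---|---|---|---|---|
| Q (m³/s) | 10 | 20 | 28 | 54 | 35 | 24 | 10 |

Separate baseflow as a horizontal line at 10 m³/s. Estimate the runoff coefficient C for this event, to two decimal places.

C ≈ 0.44

ΣQ_DR = 111.0 m³/s; V = ΣQ_DR·Δt = 99900 m³.
Runoff depth d = V / A = 56.76 mm.
C = d / P = 56.76 / 129 = 0.44.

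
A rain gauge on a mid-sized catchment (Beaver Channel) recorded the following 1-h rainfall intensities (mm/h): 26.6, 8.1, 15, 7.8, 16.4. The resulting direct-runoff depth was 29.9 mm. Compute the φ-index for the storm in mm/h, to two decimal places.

Only the 3 blocks with intensity above φ contribute runoff: 26.6, 15, 16.4 mm/h.
Σ(I−φ)·Δt = d  ⇒  (26.6+15+16.4 − 3φ)·1 = 29.9
φ = (58.00 − 29.9/1) / 3 = 9.37 mm/h.

φ ≈ 9.37 mm/h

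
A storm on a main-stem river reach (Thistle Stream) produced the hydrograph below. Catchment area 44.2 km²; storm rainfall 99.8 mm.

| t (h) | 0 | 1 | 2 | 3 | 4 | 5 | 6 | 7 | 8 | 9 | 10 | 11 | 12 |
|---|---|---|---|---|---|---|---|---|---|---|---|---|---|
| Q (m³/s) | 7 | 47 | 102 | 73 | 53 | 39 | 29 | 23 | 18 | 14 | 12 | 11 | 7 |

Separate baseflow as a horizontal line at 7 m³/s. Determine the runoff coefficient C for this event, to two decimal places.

C ≈ 0.28

ΣQ_DR = 344.0 m³/s; V = ΣQ_DR·Δt = 1.238 × 10^6 m³.
Runoff depth d = V / A = 28.02 mm.
C = d / P = 28.02 / 99.8 = 0.28.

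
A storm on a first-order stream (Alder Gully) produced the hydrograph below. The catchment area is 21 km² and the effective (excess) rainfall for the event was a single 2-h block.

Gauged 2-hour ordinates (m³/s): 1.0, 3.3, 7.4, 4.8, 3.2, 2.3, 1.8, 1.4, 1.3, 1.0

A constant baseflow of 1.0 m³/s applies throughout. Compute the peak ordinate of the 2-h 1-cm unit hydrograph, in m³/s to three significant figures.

Direct runoff: 0.0, 2.3, 6.4, 3.8, 2.2, 1.3, 0.8, 0.4, 0.3, 0.0 m³/s; ΣQ_DR = 17.50 m³/s, peak = 6.4 m³/s.
Runoff depth d = ΣQ_DR·Δt / A = 17.50 × 7200 / (21 km²) = 6.000 mm.
The 1-cm UH is the DRH scaled by (10 mm)/d, so U_p = 6.4 × 10/6.000 = 10.7 m³/s.

U_p ≈ 10.7 m³/s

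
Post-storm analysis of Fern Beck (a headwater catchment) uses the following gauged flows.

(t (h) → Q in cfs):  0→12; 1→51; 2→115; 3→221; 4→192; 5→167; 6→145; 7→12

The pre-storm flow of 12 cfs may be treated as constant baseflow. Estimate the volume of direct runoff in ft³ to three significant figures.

V ≈ 2.95 × 10^6 ft³

Direct-runoff ordinates (Q − Q_b): 0.0, 39.0, 103.0, 209.0, 180.0, 155.0, 133.0, 0.0 cfs.
ΣQ_DR = 819.0 cfs.
With Δt = 1 h = 3600 s, V = ΣQ_DR · Δt = 819.0 × 3600 = 2.95 × 10^6 ft³.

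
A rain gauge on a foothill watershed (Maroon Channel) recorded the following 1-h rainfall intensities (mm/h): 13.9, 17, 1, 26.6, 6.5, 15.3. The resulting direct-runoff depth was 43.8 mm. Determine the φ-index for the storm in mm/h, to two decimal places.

Only the 4 blocks with intensity above φ contribute runoff: 13.9, 17, 26.6, 15.3 mm/h.
Σ(I−φ)·Δt = d  ⇒  (13.9+17+26.6+15.3 − 4φ)·1 = 43.8
φ = (72.80 − 43.8/1) / 4 = 7.25 mm/h.

φ ≈ 7.25 mm/h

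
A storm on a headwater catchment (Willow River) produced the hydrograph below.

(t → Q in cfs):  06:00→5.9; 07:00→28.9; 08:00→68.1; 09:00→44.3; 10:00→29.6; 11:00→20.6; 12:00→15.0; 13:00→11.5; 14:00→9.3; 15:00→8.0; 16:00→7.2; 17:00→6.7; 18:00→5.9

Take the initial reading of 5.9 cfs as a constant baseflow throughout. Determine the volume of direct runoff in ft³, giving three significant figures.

Direct-runoff ordinates (Q − Q_b): 0.0, 23.0, 62.2, 38.4, 23.7, 14.7, 9.1, 5.6, 3.4, 2.1, 1.3, 0.8, 0.0 cfs.
ΣQ_DR = 184.3 cfs.
With Δt = 1 h = 3600 s, V = ΣQ_DR · Δt = 184.3 × 3600 = 6.63 × 10^5 ft³.

V ≈ 6.63 × 10^5 ft³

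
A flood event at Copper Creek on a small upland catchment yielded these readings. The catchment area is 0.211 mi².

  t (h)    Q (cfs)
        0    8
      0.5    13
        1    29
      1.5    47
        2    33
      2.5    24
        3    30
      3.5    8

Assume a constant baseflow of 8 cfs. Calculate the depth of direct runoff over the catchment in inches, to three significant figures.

d ≈ 0.470 in

Direct runoff: 0.0, 5.0, 21.0, 39.0, 25.0, 16.0, 22.0, 0.0 cfs; ΣQ_DR = 128.0 cfs.
V = ΣQ_DR · Δt = 128.0 × 1800 s = 2.304 × 10^5 ft³.
Over A = 0.211 mi², depth = V / A = 0.470 in.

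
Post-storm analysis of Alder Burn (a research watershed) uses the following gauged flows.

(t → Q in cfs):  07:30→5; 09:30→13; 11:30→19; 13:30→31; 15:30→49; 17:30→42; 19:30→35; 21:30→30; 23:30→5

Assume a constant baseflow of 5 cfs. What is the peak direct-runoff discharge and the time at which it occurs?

Subtracting baseflow gives direct-runoff ordinates: 0.0, 8.0, 14.0, 26.0, 44.0, 37.0, 30.0, 25.0, 0.0 cfs.
The maximum is 44.0 cfs, occurring at the reading for t = 15:30.

Q_p = 44.0 cfs at t = 15:30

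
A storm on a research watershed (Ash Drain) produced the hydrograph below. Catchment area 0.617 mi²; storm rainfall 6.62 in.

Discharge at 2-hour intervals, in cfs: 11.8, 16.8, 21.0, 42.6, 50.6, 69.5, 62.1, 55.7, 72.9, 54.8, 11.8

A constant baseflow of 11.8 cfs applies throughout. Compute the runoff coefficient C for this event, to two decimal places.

ΣQ_DR = 339.8 cfs; V = ΣQ_DR·Δt = 2.447 × 10^6 ft³.
Runoff depth d = V / A = 1.707 in.
C = d / P = 1.707 / 6.62 = 0.26.

C ≈ 0.26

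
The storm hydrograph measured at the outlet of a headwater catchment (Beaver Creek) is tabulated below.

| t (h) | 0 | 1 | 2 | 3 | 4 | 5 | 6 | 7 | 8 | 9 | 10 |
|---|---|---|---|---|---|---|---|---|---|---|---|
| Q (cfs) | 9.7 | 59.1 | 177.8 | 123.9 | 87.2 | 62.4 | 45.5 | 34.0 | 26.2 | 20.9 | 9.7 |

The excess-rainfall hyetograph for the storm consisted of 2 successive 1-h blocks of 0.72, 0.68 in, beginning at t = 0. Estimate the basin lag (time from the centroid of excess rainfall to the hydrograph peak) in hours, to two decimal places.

Centroid of excess rainfall: t_c = Σ P_i·t̄_i / ΣP_i = 0.9857 h (block centres at 0.5, 1.5 h).
Hydrograph peak occurs at t = 2 h, so basin lag t_L = 2 − 0.9857 = 1.01 h.

t_L ≈ 1.01 h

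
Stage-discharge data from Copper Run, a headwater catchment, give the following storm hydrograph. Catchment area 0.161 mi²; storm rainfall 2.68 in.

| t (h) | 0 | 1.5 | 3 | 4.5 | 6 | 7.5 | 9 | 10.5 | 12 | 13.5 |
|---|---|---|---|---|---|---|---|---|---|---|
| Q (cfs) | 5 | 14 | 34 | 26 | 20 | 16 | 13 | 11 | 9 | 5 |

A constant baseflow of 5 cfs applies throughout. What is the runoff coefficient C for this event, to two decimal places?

C ≈ 0.55

ΣQ_DR = 103.0 cfs; V = ΣQ_DR·Δt = 5.562 × 10^5 ft³.
Runoff depth d = V / A = 1.487 in.
C = d / P = 1.487 / 2.68 = 0.55.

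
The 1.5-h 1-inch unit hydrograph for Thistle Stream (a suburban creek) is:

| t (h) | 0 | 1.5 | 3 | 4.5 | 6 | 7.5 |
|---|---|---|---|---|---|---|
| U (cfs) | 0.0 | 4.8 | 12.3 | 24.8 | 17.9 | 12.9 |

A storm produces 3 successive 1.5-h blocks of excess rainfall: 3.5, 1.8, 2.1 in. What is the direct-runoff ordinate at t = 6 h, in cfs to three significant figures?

By discrete convolution, Q_j = Σ (P_i / 1 in) · U_{j−i}.
At t = 6 h (j=4): Q = (3.5/1)·17.9 + (1.8/1)·24.8 + (2.1/1)·12.3 = 133 cfs.

Q ≈ 133 cfs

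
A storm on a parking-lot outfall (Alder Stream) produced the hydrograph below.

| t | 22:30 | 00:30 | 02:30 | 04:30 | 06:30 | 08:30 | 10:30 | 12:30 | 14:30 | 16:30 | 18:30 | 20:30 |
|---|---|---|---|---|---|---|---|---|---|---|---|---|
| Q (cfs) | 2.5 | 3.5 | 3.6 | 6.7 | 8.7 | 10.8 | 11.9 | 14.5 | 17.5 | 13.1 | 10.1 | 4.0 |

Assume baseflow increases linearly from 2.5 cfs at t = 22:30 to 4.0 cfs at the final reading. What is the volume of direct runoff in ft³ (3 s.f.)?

Direct-runoff ordinates (Q − Q_b): 0.00, 0.86, 0.83, 3.79, 5.65, 7.62, 8.58, 11.05, 13.91, 9.37, 6.24, 0.00 cfs.
ΣQ_DR = 67.90 cfs.
With Δt = 2 h = 7200 s, V = ΣQ_DR · Δt = 67.90 × 7200 = 4.89 × 10^5 ft³.

V ≈ 4.89 × 10^5 ft³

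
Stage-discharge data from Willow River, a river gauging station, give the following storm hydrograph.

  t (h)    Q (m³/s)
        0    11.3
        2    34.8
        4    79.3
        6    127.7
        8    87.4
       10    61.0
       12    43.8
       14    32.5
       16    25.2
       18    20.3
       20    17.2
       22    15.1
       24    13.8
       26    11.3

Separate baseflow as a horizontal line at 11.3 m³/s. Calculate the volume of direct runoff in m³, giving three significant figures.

V ≈ 3.04 × 10^6 m³

Direct-runoff ordinates (Q − Q_b): 0.0, 23.5, 68.0, 116.4, 76.1, 49.7, 32.5, 21.2, 13.9, 9.0, 5.9, 3.8, 2.5, 0.0 m³/s.
ΣQ_DR = 422.5 m³/s.
With Δt = 2 h = 7200 s, V = ΣQ_DR · Δt = 422.5 × 7200 = 3.04 × 10^6 m³.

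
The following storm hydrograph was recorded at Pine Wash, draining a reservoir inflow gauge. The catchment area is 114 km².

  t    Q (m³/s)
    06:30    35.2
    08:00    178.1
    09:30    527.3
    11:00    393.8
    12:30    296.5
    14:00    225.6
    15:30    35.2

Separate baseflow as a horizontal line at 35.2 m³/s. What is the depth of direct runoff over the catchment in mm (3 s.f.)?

Direct runoff: 0.0, 142.9, 492.1, 358.6, 261.3, 190.4, 0.0 m³/s; ΣQ_DR = 1445 m³/s.
V = ΣQ_DR · Δt = 1445 × 5400 s = 7.805 × 10^6 m³.
Over A = 114 km², depth = V / A = 68.5 mm.

d ≈ 68.5 mm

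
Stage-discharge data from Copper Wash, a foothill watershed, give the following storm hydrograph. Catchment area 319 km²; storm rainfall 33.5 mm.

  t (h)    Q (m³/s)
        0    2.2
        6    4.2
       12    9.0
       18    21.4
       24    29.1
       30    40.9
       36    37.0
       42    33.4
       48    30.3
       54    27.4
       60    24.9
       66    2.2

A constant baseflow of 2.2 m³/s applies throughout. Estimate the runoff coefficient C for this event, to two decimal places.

C ≈ 0.48

ΣQ_DR = 235.6 m³/s; V = ΣQ_DR·Δt = 5.089 × 10^6 m³.
Runoff depth d = V / A = 15.95 mm.
C = d / P = 15.95 / 33.5 = 0.48.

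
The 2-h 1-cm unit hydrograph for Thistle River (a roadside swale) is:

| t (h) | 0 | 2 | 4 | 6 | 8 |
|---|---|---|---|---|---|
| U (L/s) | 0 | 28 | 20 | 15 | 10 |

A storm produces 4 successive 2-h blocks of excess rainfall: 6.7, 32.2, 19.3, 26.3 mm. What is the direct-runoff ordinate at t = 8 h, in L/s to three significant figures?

Q ≈ 167 L/s

By discrete convolution, Q_j = Σ (P_i / 10 mm) · U_{j−i}.
At t = 8 h (j=4): Q = (6.7/10)·10 + (32.2/10)·15 + (19.3/10)·20 + (26.3/10)·28 = 167 L/s.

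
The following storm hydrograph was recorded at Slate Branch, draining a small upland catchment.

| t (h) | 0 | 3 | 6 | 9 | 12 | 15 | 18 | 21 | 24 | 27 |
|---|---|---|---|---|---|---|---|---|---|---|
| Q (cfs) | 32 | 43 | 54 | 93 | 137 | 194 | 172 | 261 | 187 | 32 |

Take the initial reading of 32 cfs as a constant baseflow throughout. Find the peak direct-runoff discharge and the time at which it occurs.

Subtracting baseflow gives direct-runoff ordinates: 0.0, 11.0, 22.0, 61.0, 105.0, 162.0, 140.0, 229.0, 155.0, 0.0 cfs.
The maximum is 229.0 cfs, occurring at the reading for t = 21 h.

Q_p = 229.0 cfs at t = 21 h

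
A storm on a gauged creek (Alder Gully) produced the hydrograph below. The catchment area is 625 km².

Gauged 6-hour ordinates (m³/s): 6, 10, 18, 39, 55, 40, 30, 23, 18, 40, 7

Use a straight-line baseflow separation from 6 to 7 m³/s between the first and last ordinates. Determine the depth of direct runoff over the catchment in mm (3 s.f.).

d ≈ 7.41 mm

Direct runoff: 0.00, 3.90, 11.80, 32.70, 48.60, 33.50, 23.40, 16.30, 11.20, 33.10, 0.00 m³/s; ΣQ_DR = 214.5 m³/s.
V = ΣQ_DR · Δt = 214.5 × 21600 s = 4.633 × 10^6 m³.
Over A = 625 km², depth = V / A = 7.41 mm.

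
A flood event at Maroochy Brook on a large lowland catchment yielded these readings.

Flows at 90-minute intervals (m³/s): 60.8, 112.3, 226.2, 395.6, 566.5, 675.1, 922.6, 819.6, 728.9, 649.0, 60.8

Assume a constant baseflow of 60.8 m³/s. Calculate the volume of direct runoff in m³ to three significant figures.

Direct-runoff ordinates (Q − Q_b): 0.0, 51.5, 165.4, 334.8, 505.7, 614.3, 861.8, 758.8, 668.1, 588.2, 0.0 m³/s.
ΣQ_DR = 4549 m³/s.
With Δt = 1.5 h = 5400 s, V = ΣQ_DR · Δt = 4549 × 5400 = 2.46 × 10^7 m³.

V ≈ 2.46 × 10^7 m³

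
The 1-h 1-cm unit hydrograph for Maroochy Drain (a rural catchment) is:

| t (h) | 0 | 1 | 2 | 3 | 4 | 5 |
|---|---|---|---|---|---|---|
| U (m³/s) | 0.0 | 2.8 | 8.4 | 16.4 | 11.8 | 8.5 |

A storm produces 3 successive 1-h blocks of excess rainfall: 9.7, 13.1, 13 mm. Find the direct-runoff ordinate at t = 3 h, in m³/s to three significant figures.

By discrete convolution, Q_j = Σ (P_i / 10 mm) · U_{j−i}.
At t = 3 h (j=3): Q = (9.7/10)·16.4 + (13.1/10)·8.4 + (13/10)·2.8 = 30.6 m³/s.

Q ≈ 30.6 m³/s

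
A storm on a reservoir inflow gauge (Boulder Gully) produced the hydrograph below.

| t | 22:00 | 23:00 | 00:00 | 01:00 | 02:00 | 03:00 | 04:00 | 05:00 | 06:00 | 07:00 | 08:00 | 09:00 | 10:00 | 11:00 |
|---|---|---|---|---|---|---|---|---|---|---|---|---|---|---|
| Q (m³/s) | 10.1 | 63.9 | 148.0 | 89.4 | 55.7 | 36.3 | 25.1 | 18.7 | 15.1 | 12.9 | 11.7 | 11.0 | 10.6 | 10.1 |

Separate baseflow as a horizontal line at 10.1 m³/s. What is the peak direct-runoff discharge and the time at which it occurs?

Q_p = 137.9 m³/s at t = 00:00

Subtracting baseflow gives direct-runoff ordinates: 0.0, 53.8, 137.9, 79.3, 45.6, 26.2, 15.0, 8.6, 5.0, 2.8, 1.6, 0.9, 0.5, 0.0 m³/s.
The maximum is 137.9 m³/s, occurring at the reading for t = 00:00.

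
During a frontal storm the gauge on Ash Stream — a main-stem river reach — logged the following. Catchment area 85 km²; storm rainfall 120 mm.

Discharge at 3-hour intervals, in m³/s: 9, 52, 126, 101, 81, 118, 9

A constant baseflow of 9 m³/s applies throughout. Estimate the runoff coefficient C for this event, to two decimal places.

C ≈ 0.46

ΣQ_DR = 433.0 m³/s; V = ΣQ_DR·Δt = 4.676 × 10^6 m³.
Runoff depth d = V / A = 55.02 mm.
C = d / P = 55.02 / 120 = 0.46.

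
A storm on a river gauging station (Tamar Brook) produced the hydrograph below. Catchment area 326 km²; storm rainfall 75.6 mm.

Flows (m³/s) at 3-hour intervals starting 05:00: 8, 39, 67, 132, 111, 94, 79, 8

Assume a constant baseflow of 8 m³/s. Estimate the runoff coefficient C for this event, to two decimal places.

ΣQ_DR = 474.0 m³/s; V = ΣQ_DR·Δt = 5.119 × 10^6 m³.
Runoff depth d = V / A = 15.70 mm.
C = d / P = 15.70 / 75.6 = 0.21.

C ≈ 0.21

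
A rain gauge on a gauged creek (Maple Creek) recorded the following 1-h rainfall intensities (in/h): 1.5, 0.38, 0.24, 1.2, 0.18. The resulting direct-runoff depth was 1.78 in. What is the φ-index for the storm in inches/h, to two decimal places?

Only the 2 blocks with intensity above φ contribute runoff: 1.5, 1.2 in/h.
Σ(I−φ)·Δt = d  ⇒  (1.5+1.2 − 2φ)·1 = 1.78
φ = (2.700 − 1.78/1) / 2 = 0.46 in/h.

φ ≈ 0.46 in/h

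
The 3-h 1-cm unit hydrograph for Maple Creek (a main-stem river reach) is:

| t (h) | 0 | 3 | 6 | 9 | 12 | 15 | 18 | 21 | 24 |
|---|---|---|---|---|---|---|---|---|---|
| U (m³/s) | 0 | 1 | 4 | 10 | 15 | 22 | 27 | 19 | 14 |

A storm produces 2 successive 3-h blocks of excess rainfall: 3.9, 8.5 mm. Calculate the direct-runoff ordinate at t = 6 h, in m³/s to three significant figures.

By discrete convolution, Q_j = Σ (P_i / 10 mm) · U_{j−i}.
At t = 6 h (j=2): Q = (3.9/10)·4 + (8.5/10)·1 = 2.41 m³/s.

Q ≈ 2.41 m³/s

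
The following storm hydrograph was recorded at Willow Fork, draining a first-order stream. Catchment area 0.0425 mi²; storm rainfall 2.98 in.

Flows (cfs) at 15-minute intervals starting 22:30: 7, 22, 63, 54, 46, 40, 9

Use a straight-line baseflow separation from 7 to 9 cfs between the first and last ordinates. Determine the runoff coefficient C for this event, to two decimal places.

ΣQ_DR = 185.0 cfs; V = ΣQ_DR·Δt = 1.665 × 10^5 ft³.
Runoff depth d = V / A = 1.686 in.
C = d / P = 1.686 / 2.98 = 0.57.

C ≈ 0.57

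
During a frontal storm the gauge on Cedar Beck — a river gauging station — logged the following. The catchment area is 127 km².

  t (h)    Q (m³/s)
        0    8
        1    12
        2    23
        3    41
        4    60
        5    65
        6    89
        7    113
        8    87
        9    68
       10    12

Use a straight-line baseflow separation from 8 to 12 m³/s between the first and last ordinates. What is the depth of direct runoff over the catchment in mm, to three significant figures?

d ≈ 13.3 mm

Direct runoff: 0.00, 3.60, 14.20, 31.80, 50.40, 55.00, 78.60, 102.20, 75.80, 56.40, 0.00 m³/s; ΣQ_DR = 468.0 m³/s.
V = ΣQ_DR · Δt = 468.0 × 3600 s = 1.685 × 10^6 m³.
Over A = 127 km², depth = V / A = 13.3 mm.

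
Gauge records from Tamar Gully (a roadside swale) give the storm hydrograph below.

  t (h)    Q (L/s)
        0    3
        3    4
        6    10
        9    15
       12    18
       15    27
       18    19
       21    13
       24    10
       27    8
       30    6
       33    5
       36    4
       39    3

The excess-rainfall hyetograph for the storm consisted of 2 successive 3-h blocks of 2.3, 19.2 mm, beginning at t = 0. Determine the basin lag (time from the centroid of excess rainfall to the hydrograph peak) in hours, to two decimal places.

t_L ≈ 10.82 h

Centroid of excess rainfall: t_c = Σ P_i·t̄_i / ΣP_i = 4.1791 h (block centres at 1.5, 4.5 h).
Hydrograph peak occurs at t = 15 h, so basin lag t_L = 15 − 4.1791 = 10.82 h.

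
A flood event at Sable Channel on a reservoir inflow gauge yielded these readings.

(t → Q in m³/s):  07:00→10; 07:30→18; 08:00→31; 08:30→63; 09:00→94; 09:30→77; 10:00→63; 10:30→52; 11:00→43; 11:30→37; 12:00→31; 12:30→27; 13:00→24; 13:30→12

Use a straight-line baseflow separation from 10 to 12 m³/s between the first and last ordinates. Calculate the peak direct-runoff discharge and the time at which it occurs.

Subtracting baseflow gives direct-runoff ordinates: 0.00, 7.85, 20.69, 52.54, 83.38, 66.23, 52.08, 40.92, 31.77, 25.62, 19.46, 15.31, 12.15, 0.00 m³/s.
The maximum is 83.38 m³/s, occurring at the reading for t = 09:00.

Q_p = 83.38 m³/s at t = 09:00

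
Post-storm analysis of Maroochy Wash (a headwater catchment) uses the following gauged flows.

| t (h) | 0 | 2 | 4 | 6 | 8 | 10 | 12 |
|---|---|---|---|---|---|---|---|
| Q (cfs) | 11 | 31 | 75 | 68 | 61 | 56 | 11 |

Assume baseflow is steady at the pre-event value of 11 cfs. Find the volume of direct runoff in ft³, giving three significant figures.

Direct-runoff ordinates (Q − Q_b): 0.0, 20.0, 64.0, 57.0, 50.0, 45.0, 0.0 cfs.
ΣQ_DR = 236.0 cfs.
With Δt = 2 h = 7200 s, V = ΣQ_DR · Δt = 236.0 × 7200 = 1.70 × 10^6 ft³.

V ≈ 1.70 × 10^6 ft³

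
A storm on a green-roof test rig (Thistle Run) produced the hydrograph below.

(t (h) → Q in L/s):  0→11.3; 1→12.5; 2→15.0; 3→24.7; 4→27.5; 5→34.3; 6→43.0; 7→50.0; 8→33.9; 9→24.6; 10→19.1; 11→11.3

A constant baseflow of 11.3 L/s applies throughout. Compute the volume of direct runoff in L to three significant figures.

V ≈ 6.18 × 10^5 L

Direct-runoff ordinates (Q − Q_b): 0.0, 1.2, 3.7, 13.4, 16.2, 23.0, 31.7, 38.7, 22.6, 13.3, 7.8, 0.0 L/s.
ΣQ_DR = 171.6 L/s.
With Δt = 1 h = 3600 s, V = ΣQ_DR · Δt = 171.6 × 3600 = 6.18 × 10^5 L.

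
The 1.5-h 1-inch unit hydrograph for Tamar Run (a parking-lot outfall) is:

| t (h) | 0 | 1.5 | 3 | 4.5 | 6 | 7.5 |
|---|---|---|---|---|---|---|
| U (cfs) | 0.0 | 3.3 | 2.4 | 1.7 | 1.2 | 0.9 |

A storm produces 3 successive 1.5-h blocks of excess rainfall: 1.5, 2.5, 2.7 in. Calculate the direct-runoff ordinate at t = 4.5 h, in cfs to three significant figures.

By discrete convolution, Q_j = Σ (P_i / 1 in) · U_{j−i}.
At t = 4.5 h (j=3): Q = (1.5/1)·1.7 + (2.5/1)·2.4 + (2.7/1)·3.3 = 17.5 cfs.

Q ≈ 17.5 cfs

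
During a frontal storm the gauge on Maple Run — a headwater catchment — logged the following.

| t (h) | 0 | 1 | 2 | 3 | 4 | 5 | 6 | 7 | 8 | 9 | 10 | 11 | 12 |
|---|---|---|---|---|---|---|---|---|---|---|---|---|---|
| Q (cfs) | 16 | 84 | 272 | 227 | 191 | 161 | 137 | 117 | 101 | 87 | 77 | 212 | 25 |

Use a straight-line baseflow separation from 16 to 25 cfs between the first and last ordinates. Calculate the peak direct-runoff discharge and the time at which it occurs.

Subtracting baseflow gives direct-runoff ordinates: 0.00, 67.25, 254.50, 208.75, 172.00, 141.25, 116.50, 95.75, 79.00, 64.25, 53.50, 187.75, 0.00 cfs.
The maximum is 254.50 cfs, occurring at the reading for t = 2 h.

Q_p = 254.50 cfs at t = 2 h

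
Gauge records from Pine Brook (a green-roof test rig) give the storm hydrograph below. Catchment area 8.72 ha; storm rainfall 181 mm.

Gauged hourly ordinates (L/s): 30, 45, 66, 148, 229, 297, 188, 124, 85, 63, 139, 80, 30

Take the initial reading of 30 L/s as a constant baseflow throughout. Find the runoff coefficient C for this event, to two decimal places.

C ≈ 0.26

ΣQ_DR = 1134 L/s; V = ΣQ_DR·Δt = 4.082 × 10^6 L.
Runoff depth d = V / A = 46.82 mm.
C = d / P = 46.82 / 181 = 0.26.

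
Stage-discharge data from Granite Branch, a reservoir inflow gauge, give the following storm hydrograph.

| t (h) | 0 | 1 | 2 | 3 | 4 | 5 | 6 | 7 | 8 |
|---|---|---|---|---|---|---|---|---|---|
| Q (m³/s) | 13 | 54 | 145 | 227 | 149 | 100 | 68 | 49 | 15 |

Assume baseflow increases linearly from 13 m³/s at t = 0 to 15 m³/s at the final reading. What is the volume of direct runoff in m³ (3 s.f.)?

Direct-runoff ordinates (Q − Q_b): 0.00, 40.75, 131.50, 213.25, 135.00, 85.75, 53.50, 34.25, 0.00 m³/s.
ΣQ_DR = 694.0 m³/s.
With Δt = 1 h = 3600 s, V = ΣQ_DR · Δt = 694.0 × 3600 = 2.50 × 10^6 m³.

V ≈ 2.50 × 10^6 m³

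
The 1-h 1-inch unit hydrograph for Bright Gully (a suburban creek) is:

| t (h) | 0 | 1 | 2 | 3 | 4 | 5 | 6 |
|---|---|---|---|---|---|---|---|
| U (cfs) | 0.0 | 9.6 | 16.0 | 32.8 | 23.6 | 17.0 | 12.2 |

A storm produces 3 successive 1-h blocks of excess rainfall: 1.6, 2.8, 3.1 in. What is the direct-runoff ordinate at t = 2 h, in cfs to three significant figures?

By discrete convolution, Q_j = Σ (P_i / 1 in) · U_{j−i}.
At t = 2 h (j=2): Q = (1.6/1)·16.0 + (2.8/1)·9.6 + (3.1/1)·0.0 = 52.5 cfs.

Q ≈ 52.5 cfs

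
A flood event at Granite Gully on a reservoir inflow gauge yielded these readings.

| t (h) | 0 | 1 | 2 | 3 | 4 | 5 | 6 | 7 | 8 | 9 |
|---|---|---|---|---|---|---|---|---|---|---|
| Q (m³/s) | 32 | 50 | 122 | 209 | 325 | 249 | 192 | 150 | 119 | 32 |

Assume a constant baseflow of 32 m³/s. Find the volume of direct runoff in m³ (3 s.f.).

V ≈ 4.18 × 10^6 m³

Direct-runoff ordinates (Q − Q_b): 0.0, 18.0, 90.0, 177.0, 293.0, 217.0, 160.0, 118.0, 87.0, 0.0 m³/s.
ΣQ_DR = 1160 m³/s.
With Δt = 1 h = 3600 s, V = ΣQ_DR · Δt = 1160 × 3600 = 4.18 × 10^6 m³.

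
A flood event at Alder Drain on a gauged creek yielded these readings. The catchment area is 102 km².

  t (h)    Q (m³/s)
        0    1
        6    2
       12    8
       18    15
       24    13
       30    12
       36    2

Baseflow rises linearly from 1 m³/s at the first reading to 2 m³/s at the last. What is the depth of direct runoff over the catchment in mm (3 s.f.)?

d ≈ 9.00 mm

Direct runoff: 0.00, 0.83, 6.67, 13.50, 11.33, 10.17, 0.00 m³/s; ΣQ_DR = 42.50 m³/s.
V = ΣQ_DR · Δt = 42.50 × 21600 s = 9.180 × 10^5 m³.
Over A = 102 km², depth = V / A = 9.00 mm.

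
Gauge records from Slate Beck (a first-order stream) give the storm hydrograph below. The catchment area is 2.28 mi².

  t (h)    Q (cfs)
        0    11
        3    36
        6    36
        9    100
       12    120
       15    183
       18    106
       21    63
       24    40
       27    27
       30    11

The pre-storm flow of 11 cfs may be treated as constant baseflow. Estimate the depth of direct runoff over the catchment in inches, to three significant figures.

Direct runoff: 0.0, 25.0, 25.0, 89.0, 109.0, 172.0, 95.0, 52.0, 29.0, 16.0, 0.0 cfs; ΣQ_DR = 612.0 cfs.
V = ΣQ_DR · Δt = 612.0 × 10800 s = 6.610 × 10^6 ft³.
Over A = 2.28 mi², depth = V / A = 1.25 in.

d ≈ 1.25 in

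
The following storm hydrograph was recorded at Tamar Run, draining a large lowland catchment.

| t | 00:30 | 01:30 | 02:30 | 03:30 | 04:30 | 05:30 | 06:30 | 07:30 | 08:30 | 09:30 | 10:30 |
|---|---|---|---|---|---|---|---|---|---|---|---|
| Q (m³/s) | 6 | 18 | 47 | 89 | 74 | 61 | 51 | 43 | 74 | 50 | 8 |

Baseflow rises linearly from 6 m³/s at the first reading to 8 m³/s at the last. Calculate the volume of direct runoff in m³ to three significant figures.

Direct-runoff ordinates (Q − Q_b): 0.00, 11.80, 40.60, 82.40, 67.20, 54.00, 43.80, 35.60, 66.40, 42.20, 0.00 m³/s.
ΣQ_DR = 444.0 m³/s.
With Δt = 1 h = 3600 s, V = ΣQ_DR · Δt = 444.0 × 3600 = 1.60 × 10^6 m³.

V ≈ 1.60 × 10^6 m³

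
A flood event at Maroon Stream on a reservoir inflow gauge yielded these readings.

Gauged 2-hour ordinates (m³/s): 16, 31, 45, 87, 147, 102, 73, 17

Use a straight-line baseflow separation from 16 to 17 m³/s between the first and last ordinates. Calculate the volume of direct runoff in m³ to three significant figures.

Direct-runoff ordinates (Q − Q_b): 0.00, 14.86, 28.71, 70.57, 130.43, 85.29, 56.14, 0.00 m³/s.
ΣQ_DR = 386.0 m³/s.
With Δt = 2 h = 7200 s, V = ΣQ_DR · Δt = 386.0 × 7200 = 2.78 × 10^6 m³.

V ≈ 2.78 × 10^6 m³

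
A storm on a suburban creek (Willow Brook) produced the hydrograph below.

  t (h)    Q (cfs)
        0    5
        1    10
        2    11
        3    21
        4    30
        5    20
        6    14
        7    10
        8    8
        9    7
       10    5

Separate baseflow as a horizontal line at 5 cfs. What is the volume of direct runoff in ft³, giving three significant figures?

Direct-runoff ordinates (Q − Q_b): 0.0, 5.0, 6.0, 16.0, 25.0, 15.0, 9.0, 5.0, 3.0, 2.0, 0.0 cfs.
ΣQ_DR = 86.00 cfs.
With Δt = 1 h = 3600 s, V = ΣQ_DR · Δt = 86.00 × 3600 = 3.10 × 10^5 ft³.

V ≈ 3.10 × 10^5 ft³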